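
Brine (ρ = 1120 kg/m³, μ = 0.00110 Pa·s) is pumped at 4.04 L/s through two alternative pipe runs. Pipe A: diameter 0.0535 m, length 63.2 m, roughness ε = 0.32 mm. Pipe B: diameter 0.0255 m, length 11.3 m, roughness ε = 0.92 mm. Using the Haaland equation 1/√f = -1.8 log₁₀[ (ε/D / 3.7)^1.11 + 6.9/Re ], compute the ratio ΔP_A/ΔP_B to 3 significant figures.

ΔP_A/ΔP_B ≈ 0.0730

Pipe A: V = Q/A = 0.00404/0.002248 = 1.797 m/s; Re = 9.79e+04; ε/D = 0.00598; Haaland → f = 0.03293; ΔP_A = f(L/D)(ρV²/2) = 7.035e+04 Pa.
Pipe B: V = Q/A = 0.00404/0.0005107 = 7.911 m/s; Re = 2.054e+05; ε/D = 0.0361; Haaland → f = 0.06208; ΔP_B = f(L/D)(ρV²/2) = 9.641e+05 Pa.
ΔP_A/ΔP_B = 7.035e+04/9.641e+05 = 0.0730.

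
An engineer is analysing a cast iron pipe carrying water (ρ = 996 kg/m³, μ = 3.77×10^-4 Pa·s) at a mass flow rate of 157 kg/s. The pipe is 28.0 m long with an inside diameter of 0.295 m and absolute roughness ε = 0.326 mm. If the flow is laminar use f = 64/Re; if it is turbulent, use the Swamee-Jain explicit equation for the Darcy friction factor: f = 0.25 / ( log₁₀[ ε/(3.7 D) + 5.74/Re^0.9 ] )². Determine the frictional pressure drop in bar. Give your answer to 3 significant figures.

A = πD²/4 = π(0.295)²/4 = 0.06835 m²; mean velocity V = ṁ/(ρA) = 157/(996 · 0.06835) = 2.306 m/s.
Reynolds number Re = ρVD/μ = 996 · 2.306 · 0.295 / 0.000377 = 1.797e+06.
Re > 4000 → turbulent. Relative roughness ε/D = 0.000326/0.295 = 0.00111. Swamee-Jain: f = 0.25/(log₁₀[0.00111/3.7 + 5.74/1.797e+06^0.9])² = 0.25/(log₁₀[0.000299 + 1.35e-05])² = 0.25/(-3.506)² = 0.02034.
Darcy-Weisbach: ΔP = f(L/D)(ρV²/2) = 0.02034·(28/0.295)·(996·2.306²/2) = 0.02034·94.92·2649 = 5114 Pa.
ΔP = 5114 Pa = 0.0511 bar.

ΔP ≈ 0.0511 bar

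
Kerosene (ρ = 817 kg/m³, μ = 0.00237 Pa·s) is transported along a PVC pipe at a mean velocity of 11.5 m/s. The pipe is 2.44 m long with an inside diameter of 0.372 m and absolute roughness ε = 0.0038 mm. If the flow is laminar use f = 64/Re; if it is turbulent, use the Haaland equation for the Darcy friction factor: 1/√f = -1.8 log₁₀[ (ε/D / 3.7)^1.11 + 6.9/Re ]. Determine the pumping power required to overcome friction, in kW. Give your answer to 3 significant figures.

P ≈ 4.92 kW

Reynolds number Re = ρVD/μ = 817 · 11.5 · 0.372 / 0.00237 = 1.475e+06.
Re > 4000 → turbulent. Relative roughness ε/D = 3.8e-06/0.372 = 1.02e-05. Haaland: 1/√f = -1.8 log₁₀[(1.02e-05/3.7)^1.11 + 6.9/1.475e+06] = -1.8 log₁₀[6.75e-07 + 4.68e-06] = 9.488, so f = 0.01111.
Darcy-Weisbach: ΔP = f(L/D)(ρV²/2) = 0.01111·(2.44/0.372)·(817·11.5²/2) = 0.01111·6.559·5.402e+04 = 3936 Pa.
Q = V·A = 11.5·0.1087 = 1.25 m³/s.
Pumping power P = QΔP = 1.25·3936 = 4920 W = 4.92 kW.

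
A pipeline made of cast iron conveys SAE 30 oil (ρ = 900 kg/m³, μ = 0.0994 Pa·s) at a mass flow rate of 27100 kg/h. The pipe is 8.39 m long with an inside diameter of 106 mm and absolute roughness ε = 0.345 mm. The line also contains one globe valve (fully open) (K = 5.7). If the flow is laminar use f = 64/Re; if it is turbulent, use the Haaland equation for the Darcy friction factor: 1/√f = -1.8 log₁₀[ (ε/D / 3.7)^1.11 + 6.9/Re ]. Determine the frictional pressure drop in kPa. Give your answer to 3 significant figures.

ΔP ≈ 4.56 kPa

ṁ = 27100 kg/h = 27100/3600 = 7.528 kg/s.
A = πD²/4 = π(0.106)²/4 = 0.008825 m²; mean velocity V = ṁ/(ρA) = 7.528/(900 · 0.008825) = 0.9478 m/s.
Reynolds number Re = ρVD/μ = 900 · 0.9478 · 0.106 / 0.0994 = 909.7.
Re < 2300 → laminar flow, so f = 64/Re = 64/909.7 = 0.07036 (the turbulent correlation is not needed).
Total minor-loss coefficient ΣK = 1·5.7 = 5.7.
ΔP = [f·L/D + ΣK]·(ρV²/2) = [0.07036·8.39/0.106 + 5.7]·(900·0.9478²/2) = [5.569 + 5.7]·404.3 = 4555 Pa.
ΔP = 4555 Pa = 4.56 kPa.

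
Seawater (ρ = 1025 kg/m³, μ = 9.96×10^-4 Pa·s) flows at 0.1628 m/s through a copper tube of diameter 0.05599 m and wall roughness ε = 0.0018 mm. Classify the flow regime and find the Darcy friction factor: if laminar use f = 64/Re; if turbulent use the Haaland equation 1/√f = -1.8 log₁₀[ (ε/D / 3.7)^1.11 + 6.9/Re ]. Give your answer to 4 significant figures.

f ≈ 0.03146

Re = ρVD/μ = 1025·0.1628·0.05599/0.000996 = 9381.
Re > 4000 → turbulent. ε/D = 1.8e-06/0.05599 = 3.21e-05; Haaland: 1/√f = -1.8 log₁₀[2.41e-06 + 0.000736] = 5.638, so f = 0.03146.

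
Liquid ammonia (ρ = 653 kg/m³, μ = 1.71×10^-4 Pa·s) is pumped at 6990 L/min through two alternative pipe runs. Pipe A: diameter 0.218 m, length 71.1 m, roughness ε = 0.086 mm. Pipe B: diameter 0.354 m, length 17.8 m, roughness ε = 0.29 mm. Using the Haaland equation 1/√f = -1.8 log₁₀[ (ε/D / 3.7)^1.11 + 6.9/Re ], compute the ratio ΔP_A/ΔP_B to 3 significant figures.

ΔP_A/ΔP_B ≈ 38.3

Pipe A: V = Q/A = 0.1165/0.03733 = 3.121 m/s; Re = 2.598e+06; ε/D = 0.000394; Haaland → f = 0.01608; ΔP_A = f(L/D)(ρV²/2) = 1.669e+04 Pa.
Pipe B: V = Q/A = 0.1165/0.09842 = 1.184 m/s; Re = 1.6e+06; ε/D = 0.000819; Haaland → f = 0.01895; ΔP_B = f(L/D)(ρV²/2) = 435.8 Pa.
ΔP_A/ΔP_B = 1.669e+04/435.8 = 38.3.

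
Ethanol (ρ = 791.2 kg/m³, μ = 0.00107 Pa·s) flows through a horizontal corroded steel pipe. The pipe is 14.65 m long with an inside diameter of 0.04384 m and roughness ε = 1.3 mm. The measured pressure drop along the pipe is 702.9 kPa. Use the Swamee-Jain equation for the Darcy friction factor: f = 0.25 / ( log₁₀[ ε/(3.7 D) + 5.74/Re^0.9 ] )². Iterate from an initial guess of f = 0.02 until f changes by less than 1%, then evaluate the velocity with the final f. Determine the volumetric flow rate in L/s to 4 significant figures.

Q ≈ 14.57 L/s

Rearranging Darcy-Weisbach: V = √(2·ΔP·D/(f·L·ρ)). With ε/D = 0.0013/0.04384 = 0.0297, iterate starting from f = 0.02:
  f = 0.02 → V = √(2·7.029e+05·0.04384/(0.02·14.65·791.2)) = 16.3 m/s; Re = ρVD/μ = 5.286e+05; f → 0.05702
  f = 0.05702 → V = 9.657 m/s; Re = 3.13e+05; f → 0.05709
Converged (Δf/f < 1%). With the final f = 0.05709: V = √(2·7.029e+05·0.04384/(0.05709·14.65·791.2)) = 9.651 m/s.
Q = V·A = 9.651·(π/4·0.04384²) = 0.01457 m³/s = 14.57 L/s.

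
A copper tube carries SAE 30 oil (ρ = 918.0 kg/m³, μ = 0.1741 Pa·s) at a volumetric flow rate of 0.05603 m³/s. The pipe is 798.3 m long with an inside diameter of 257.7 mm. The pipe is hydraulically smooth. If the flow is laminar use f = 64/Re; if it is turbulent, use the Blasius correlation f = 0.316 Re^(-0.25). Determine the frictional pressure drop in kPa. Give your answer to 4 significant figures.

ΔP ≈ 71.94 kPa

Cross-sectional area A = πD²/4 = π(0.2577)²/4 = 0.05216 m²; mean velocity V = Q/A = 0.05603/0.05216 = 1.074 m/s.
Reynolds number Re = ρVD/μ = 918 · 1.074 · 0.2577 / 0.174 = 1460.
Re < 2300 → laminar flow, so f = 64/Re = 64/1460 = 0.04384 (the turbulent correlation is not needed).
Darcy-Weisbach: ΔP = f(L/D)(ρV²/2) = 0.04384·(798.3/0.2577)·(918·1.074²/2) = 0.04384·3098·529.7 = 7.194e+04 Pa.
ΔP = 7.194e+04 Pa = 71.94 kPa.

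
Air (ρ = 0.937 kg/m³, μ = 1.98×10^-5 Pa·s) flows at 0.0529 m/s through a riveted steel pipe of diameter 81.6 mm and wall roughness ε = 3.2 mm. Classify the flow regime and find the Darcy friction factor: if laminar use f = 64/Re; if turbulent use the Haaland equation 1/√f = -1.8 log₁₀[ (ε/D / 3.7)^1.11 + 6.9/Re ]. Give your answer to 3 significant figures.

f ≈ 0.313

Re = ρVD/μ = 0.937·0.0529·0.0816/1.98e-05 = 204.3.
Re < 2300 → laminar, so f = 64/Re = 0.3133 (roughness is irrelevant in laminar flow).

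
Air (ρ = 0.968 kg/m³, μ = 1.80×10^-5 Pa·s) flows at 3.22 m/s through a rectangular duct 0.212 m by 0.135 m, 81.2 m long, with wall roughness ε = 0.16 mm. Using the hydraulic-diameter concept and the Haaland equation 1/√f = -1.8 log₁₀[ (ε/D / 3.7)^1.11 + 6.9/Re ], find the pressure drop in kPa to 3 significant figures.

ΔP ≈ 0.0637 kPa

Hydraulic diameter D_h = 4A/P = 4·(0.212·0.135)/(2·(0.212+0.135)) = 0.1145/0.694 = 0.165 m.
Re = ρVD_h/μ = 0.968·3.22·0.165/1.8e-05 = 2.856e+04.
ε/D_h = 0.00016/0.165 = 0.00097; Haaland gives 1/√f = -1.8 log₁₀[0.000106+0.000242] = 6.227, so f = 0.02579.
ΔP = f(L/D_h)(ρV²/2) = 0.02579·81.2/0.165·5.018 = 63.72 Pa.
ΔP = 0.0637 kPa.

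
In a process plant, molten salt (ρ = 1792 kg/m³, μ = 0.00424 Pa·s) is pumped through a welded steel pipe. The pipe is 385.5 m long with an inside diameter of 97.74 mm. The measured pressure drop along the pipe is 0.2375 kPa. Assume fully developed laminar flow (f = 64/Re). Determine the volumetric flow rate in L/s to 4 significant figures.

For laminar flow, f = 64/Re with Re = ρVD/μ, so Darcy-Weisbach reduces to ΔP = 32μLV/D². Solving for V: V = ΔP·D²/(32μL) = 237.5·(0.09774)²/(32·0.00424·385.5) = 0.04338 m/s.
Check: Re = ρVD/μ = 1792·0.04338·0.09774/0.00424 = 1792 < 2300, so the laminar assumption holds.
Q = V·A = 0.04338·(π/4·0.09774²) = 0.0003255 m³/s = 0.3255 L/s.

Q ≈ 0.3255 L/s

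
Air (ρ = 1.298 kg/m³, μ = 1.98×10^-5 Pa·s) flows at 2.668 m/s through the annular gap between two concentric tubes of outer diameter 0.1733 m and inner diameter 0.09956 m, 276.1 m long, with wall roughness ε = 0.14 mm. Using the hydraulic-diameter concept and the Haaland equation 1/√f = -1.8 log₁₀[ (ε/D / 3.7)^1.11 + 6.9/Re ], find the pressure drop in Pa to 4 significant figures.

Hydraulic diameter D_h = 4A/P = D_o - D_i = 0.1733 - 0.09956 = 0.07374 m.
Re = ρVD_h/μ = 1.298·2.668·0.07374/1.98e-05 = 1.29e+04.
ε/D_h = 0.00014/0.07374 = 0.0019; Haaland gives 1/√f = -1.8 log₁₀[0.000223+0.000535] = 5.617, so f = 0.0317.
ΔP = f(L/D_h)(ρV²/2) = 0.0317·276.1/0.07374·4.62 = 548.3 Pa.

ΔP ≈ 548.3 Pa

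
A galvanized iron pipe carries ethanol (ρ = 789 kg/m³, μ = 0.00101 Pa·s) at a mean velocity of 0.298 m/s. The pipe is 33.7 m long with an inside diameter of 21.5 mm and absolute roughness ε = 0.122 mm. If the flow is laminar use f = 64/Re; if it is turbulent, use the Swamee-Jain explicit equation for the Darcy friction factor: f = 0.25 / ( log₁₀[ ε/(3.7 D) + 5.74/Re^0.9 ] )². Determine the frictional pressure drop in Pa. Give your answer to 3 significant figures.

ΔP ≈ 2430 Pa

Reynolds number Re = ρVD/μ = 789 · 0.298 · 0.0215 / 0.00101 = 5005.
Re > 4000 → turbulent. Relative roughness ε/D = 0.000122/0.0215 = 0.00567. Swamee-Jain: f = 0.25/(log₁₀[0.00567/3.7 + 5.74/5005^0.9])² = 0.25/(log₁₀[0.00153 + 0.00269])² = 0.25/(-2.375)² = 0.04434.
Darcy-Weisbach: ΔP = f(L/D)(ρV²/2) = 0.04434·(33.7/0.0215)·(789·0.298²/2) = 0.04434·1567·35.03 = 2435 Pa.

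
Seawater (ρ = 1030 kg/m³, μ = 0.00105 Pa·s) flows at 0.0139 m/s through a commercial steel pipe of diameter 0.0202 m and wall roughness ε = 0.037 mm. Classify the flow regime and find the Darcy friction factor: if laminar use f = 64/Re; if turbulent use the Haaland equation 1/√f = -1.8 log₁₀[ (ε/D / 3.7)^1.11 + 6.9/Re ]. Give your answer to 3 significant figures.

f ≈ 0.232

Re = ρVD/μ = 1030·0.0139·0.0202/0.00105 = 275.4.
Re < 2300 → laminar, so f = 64/Re = 0.2324 (roughness is irrelevant in laminar flow).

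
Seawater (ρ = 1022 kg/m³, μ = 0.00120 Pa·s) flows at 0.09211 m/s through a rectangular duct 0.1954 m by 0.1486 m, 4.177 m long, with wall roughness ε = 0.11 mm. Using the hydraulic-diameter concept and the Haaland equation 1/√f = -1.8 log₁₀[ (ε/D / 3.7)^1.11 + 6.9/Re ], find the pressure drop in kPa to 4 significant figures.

Hydraulic diameter D_h = 4A/P = 4·(0.1954·0.1486)/(2·(0.1954+0.1486)) = 0.1161/0.688 = 0.1688 m.
Re = ρVD_h/μ = 1022·0.09211·0.1688/0.0012 = 1.324e+04.
ε/D_h = 0.00011/0.1688 = 0.000652; Haaland gives 1/√f = -1.8 log₁₀[6.8e-05+0.000521] = 5.814, so f = 0.02959.
ΔP = f(L/D_h)(ρV²/2) = 0.02959·4.177/0.1688·4.335 = 3.174 Pa.
ΔP = 0.003174 kPa.

ΔP ≈ 0.003174 kPa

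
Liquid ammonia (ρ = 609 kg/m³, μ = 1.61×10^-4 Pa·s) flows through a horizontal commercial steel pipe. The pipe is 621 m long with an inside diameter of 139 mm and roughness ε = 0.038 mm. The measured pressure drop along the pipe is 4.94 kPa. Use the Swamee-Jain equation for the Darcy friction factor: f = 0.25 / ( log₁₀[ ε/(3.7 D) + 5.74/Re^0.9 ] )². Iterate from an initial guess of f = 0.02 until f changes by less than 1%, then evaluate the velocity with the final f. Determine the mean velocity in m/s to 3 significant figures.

V ≈ 0.459 m/s

Rearranging Darcy-Weisbach: V = √(2·ΔP·D/(f·L·ρ)). With ε/D = 3.8e-05/0.139 = 0.000273, iterate starting from f = 0.02:
  f = 0.02 → V = √(2·4940·0.139/(0.02·621·609)) = 0.4261 m/s; Re = ρVD/μ = 2.24e+05; f → 0.01739
  f = 0.01739 → V = 0.4569 m/s; Re = 2.402e+05; f → 0.01726
Converged (Δf/f < 1%). With the final f = 0.01726: V = √(2·4940·0.139/(0.01726·621·609)) = 0.4587 m/s.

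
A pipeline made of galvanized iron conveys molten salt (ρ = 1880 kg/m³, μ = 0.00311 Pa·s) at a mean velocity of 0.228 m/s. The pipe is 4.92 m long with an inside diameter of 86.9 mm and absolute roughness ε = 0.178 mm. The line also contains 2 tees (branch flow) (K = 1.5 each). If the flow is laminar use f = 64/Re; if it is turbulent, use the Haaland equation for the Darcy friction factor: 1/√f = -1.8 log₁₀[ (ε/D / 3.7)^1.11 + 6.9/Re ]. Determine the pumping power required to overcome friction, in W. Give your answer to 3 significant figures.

P ≈ 0.319 W

Reynolds number Re = ρVD/μ = 1880 · 0.228 · 0.0869 / 0.00311 = 1.198e+04.
Re > 4000 → turbulent. Relative roughness ε/D = 0.000178/0.0869 = 0.00205. Haaland: 1/√f = -1.8 log₁₀[(0.00205/3.7)^1.11 + 6.9/1.198e+04] = -1.8 log₁₀[0.000243 + 0.000576] = 5.556, so f = 0.03239.
Total minor-loss coefficient ΣK = 2·1.5 = 3.
ΔP = [f·L/D + ΣK]·(ρV²/2) = [0.03239·4.92/0.0869 + 3]·(1880·0.228²/2) = [1.834 + 3]·48.86 = 236.2 Pa.
Q = V·A = 0.228·0.005931 = 0.001352 m³/s.
Pumping power P = QΔP = 0.001352·236.2 = 0.3194 W = 0.319 W.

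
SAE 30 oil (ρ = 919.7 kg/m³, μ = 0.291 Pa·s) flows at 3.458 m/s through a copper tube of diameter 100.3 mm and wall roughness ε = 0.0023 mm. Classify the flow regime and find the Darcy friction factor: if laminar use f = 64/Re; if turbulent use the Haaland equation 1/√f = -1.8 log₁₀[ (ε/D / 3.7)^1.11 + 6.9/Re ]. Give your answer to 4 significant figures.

Re = ρVD/μ = 919.7·3.458·0.1003/0.291 = 1096.
Re < 2300 → laminar, so f = 64/Re = 0.05838 (roughness is irrelevant in laminar flow).

f ≈ 0.05838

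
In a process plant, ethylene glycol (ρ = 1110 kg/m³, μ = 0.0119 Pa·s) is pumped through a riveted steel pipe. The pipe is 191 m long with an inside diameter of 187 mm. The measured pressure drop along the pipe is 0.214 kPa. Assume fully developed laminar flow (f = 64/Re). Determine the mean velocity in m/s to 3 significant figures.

For laminar flow, f = 64/Re with Re = ρVD/μ, so Darcy-Weisbach reduces to ΔP = 32μLV/D². Solving for V: V = ΔP·D²/(32μL) = 214·(0.187)²/(32·0.0119·191) = 0.1029 m/s.
Check: Re = ρVD/μ = 1110·0.1029·0.187/0.0119 = 1795 < 2300, so the laminar assumption holds.

V ≈ 0.103 m/s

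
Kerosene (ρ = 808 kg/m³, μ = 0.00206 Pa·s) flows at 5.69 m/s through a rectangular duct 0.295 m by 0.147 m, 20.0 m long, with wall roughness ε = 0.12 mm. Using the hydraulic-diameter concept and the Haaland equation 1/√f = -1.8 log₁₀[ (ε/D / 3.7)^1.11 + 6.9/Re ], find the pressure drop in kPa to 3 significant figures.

ΔP ≈ 24.5 kPa

Hydraulic diameter D_h = 4A/P = 4·(0.295·0.147)/(2·(0.295+0.147)) = 0.1735/0.884 = 0.1962 m.
Re = ρVD_h/μ = 808·5.69·0.1962/0.00206 = 4.379e+05.
ε/D_h = 0.00012/0.1962 = 0.000612; Haaland gives 1/√f = -1.8 log₁₀[6.34e-05+1.58e-05] = 7.383, so f = 0.01835.
ΔP = f(L/D_h)(ρV²/2) = 0.01835·20/0.1962·1.308e+04 = 2.446e+04 Pa.
ΔP = 24.5 kPa.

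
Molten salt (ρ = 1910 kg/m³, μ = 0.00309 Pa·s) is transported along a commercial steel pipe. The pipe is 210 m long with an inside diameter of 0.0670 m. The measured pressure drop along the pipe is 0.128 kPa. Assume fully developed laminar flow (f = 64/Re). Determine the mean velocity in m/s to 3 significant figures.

For laminar flow, f = 64/Re with Re = ρVD/μ, so Darcy-Weisbach reduces to ΔP = 32μLV/D². Solving for V: V = ΔP·D²/(32μL) = 128·(0.067)²/(32·0.00309·210) = 0.02767 m/s.
Check: Re = ρVD/μ = 1910·0.02767·0.067/0.00309 = 1146 < 2300, so the laminar assumption holds.

V ≈ 0.0277 m/s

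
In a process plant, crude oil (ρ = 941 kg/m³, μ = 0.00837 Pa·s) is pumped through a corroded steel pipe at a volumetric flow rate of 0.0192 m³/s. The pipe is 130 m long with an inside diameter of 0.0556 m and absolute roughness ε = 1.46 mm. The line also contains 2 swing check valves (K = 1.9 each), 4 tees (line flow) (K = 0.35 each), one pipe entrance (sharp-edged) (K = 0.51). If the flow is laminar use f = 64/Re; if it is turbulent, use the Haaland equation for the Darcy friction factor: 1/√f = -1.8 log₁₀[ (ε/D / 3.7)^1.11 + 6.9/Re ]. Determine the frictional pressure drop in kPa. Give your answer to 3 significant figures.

Cross-sectional area A = πD²/4 = π(0.0556)²/4 = 0.002428 m²; mean velocity V = Q/A = 0.0192/0.002428 = 7.908 m/s.
Reynolds number Re = ρVD/μ = 941 · 7.908 · 0.0556 / 0.00837 = 4.943e+04.
Re > 4000 → turbulent. Relative roughness ε/D = 0.00146/0.0556 = 0.0263. Haaland: 1/√f = -1.8 log₁₀[(0.0263/3.7)^1.11 + 6.9/4.943e+04] = -1.8 log₁₀[0.00412 + 0.00014] = 4.267, so f = 0.05491.
Total minor-loss coefficient ΣK = 2·1.9 + 4·0.35 + 1·0.51 = 5.71.
ΔP = [f·L/D + ΣK]·(ρV²/2) = [0.05491·130/0.0556 + 5.71]·(941·7.908²/2) = [128.4 + 5.71]·2.942e+04 = 3.946e+06 Pa.
ΔP = 3.946e+06 Pa = 3950 kPa.

ΔP ≈ 3950 kPa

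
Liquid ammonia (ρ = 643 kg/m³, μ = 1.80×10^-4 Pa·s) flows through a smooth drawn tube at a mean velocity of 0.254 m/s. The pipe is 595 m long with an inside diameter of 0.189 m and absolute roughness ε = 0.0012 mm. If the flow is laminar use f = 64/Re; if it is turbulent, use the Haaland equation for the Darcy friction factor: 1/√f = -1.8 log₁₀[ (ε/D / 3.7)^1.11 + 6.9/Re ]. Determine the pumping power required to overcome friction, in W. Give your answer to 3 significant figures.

Reynolds number Re = ρVD/μ = 643 · 0.254 · 0.189 / 0.00018 = 1.715e+05.
Re > 4000 → turbulent. Relative roughness ε/D = 1.2e-06/0.189 = 6.35e-06. Haaland: 1/√f = -1.8 log₁₀[(6.35e-06/3.7)^1.11 + 6.9/1.715e+05] = -1.8 log₁₀[3.98e-07 + 4.02e-05] = 7.904, so f = 0.01601.
Darcy-Weisbach: ΔP = f(L/D)(ρV²/2) = 0.01601·(595/0.189)·(643·0.254²/2) = 0.01601·3148·20.74 = 1045 Pa.
Q = V·A = 0.254·0.02806 = 0.007126 m³/s.
Pumping power P = QΔP = 0.007126·1045 = 7.448 W = 7.45 W.

P ≈ 7.45 W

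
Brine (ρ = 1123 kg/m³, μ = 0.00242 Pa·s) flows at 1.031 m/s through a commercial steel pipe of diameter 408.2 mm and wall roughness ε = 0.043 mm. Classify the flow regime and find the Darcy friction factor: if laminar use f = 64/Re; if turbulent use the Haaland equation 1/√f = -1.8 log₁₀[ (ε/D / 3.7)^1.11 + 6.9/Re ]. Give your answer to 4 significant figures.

f ≈ 0.01629

Re = ρVD/μ = 1123·1.031·0.4082/0.00242 = 1.953e+05.
Re > 4000 → turbulent. ε/D = 4.3e-05/0.4082 = 0.000105; Haaland: 1/√f = -1.8 log₁₀[9e-06 + 3.53e-05] = 7.836, so f = 0.01629.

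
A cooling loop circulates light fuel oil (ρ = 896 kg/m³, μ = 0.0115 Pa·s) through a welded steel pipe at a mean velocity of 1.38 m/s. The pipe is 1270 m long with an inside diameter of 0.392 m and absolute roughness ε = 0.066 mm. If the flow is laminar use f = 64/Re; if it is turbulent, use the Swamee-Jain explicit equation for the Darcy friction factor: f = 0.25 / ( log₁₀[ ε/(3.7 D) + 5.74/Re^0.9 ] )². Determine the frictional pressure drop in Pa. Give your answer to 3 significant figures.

ΔP ≈ 61400 Pa

Reynolds number Re = ρVD/μ = 896 · 1.38 · 0.392 / 0.0115 = 4.215e+04.
Re > 4000 → turbulent. Relative roughness ε/D = 6.6e-05/0.392 = 0.000168. Swamee-Jain: f = 0.25/(log₁₀[0.000168/3.7 + 5.74/4.215e+04^0.9])² = 0.25/(log₁₀[4.55e-05 + 0.000395])² = 0.25/(-3.356)² = 0.0222.
Darcy-Weisbach: ΔP = f(L/D)(ρV²/2) = 0.0222·(1270/0.392)·(896·1.38²/2) = 0.0222·3240·853.2 = 6.135e+04 Pa.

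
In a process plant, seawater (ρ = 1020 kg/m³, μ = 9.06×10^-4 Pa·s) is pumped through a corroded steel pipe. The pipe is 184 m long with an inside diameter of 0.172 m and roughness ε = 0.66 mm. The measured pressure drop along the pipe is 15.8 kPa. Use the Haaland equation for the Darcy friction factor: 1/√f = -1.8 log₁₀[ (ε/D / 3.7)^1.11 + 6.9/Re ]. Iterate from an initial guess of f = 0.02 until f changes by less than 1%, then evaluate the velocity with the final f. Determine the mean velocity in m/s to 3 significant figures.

V ≈ 1.01 m/s

Rearranging Darcy-Weisbach: V = √(2·ΔP·D/(f·L·ρ)). With ε/D = 0.00066/0.172 = 0.00384, iterate starting from f = 0.02:
  f = 0.02 → V = √(2·1.58e+04·0.172/(0.02·184·1020)) = 1.203 m/s; Re = ρVD/μ = 2.33e+05; f → 0.02857
  f = 0.02857 → V = 1.007 m/s; Re = 1.95e+05; f → 0.02865
Converged (Δf/f < 1%). With the final f = 0.02865: V = √(2·1.58e+04·0.172/(0.02865·184·1020)) = 1.005 m/s.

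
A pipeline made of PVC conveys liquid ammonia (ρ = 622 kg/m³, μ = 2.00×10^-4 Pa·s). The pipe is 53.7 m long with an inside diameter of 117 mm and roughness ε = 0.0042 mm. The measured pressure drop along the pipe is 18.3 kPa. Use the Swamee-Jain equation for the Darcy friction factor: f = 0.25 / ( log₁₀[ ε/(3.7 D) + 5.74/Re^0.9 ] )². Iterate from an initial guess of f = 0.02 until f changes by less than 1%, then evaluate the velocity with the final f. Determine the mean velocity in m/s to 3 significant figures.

V ≈ 3.25 m/s

Rearranging Darcy-Weisbach: V = √(2·ΔP·D/(f·L·ρ)). With ε/D = 4.2e-06/0.117 = 3.59e-05, iterate starting from f = 0.02:
  f = 0.02 → V = √(2·1.83e+04·0.117/(0.02·53.7·622)) = 2.532 m/s; Re = ρVD/μ = 9.213e+05; f → 0.01254
  f = 0.01254 → V = 3.197 m/s; Re = 1.163e+06; f → 0.01219
  f = 0.01219 → V = 3.243 m/s; Re = 1.18e+06; f → 0.01217
Converged (Δf/f < 1%). With the final f = 0.01217: V = √(2·1.83e+04·0.117/(0.01217·53.7·622)) = 3.245 m/s.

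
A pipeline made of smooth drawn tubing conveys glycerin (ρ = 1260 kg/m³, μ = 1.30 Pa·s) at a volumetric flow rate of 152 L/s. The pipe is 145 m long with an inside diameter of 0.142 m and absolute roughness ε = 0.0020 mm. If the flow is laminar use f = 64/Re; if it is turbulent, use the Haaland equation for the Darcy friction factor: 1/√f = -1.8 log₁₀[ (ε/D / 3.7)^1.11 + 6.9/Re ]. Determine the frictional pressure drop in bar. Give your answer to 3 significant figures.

ΔP ≈ 28.7 bar

Q = 152 L/s = 152/1000 = 0.152 m³/s.
Cross-sectional area A = πD²/4 = π(0.142)²/4 = 0.01584 m²; mean velocity V = Q/A = 0.152/0.01584 = 9.598 m/s.
Reynolds number Re = ρVD/μ = 1260 · 9.598 · 0.142 / 1.3 = 1321.
Re < 2300 → laminar flow, so f = 64/Re = 64/1321 = 0.04845 (the turbulent correlation is not needed).
Darcy-Weisbach: ΔP = f(L/D)(ρV²/2) = 0.04845·(145/0.142)·(1260·9.598²/2) = 0.04845·1021·5.804e+04 = 2.871e+06 Pa.
ΔP = 2.871e+06 Pa = 28.7 bar.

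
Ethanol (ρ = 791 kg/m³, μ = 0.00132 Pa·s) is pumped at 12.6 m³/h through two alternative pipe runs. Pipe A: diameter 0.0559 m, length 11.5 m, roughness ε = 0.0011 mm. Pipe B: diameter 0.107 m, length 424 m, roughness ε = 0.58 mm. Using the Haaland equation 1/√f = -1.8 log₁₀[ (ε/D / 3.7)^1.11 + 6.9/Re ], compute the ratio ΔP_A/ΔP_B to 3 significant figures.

Pipe A: V = Q/A = 0.0035/0.002454 = 1.426 m/s; Re = 4.777e+04; ε/D = 1.97e-05; Haaland → f = 0.02097; ΔP_A = f(L/D)(ρV²/2) = 3471 Pa.
Pipe B: V = Q/A = 0.0035/0.008992 = 0.3892 m/s; Re = 2.496e+04; ε/D = 0.00542; Haaland → f = 0.03421; ΔP_B = f(L/D)(ρV²/2) = 8122 Pa.
ΔP_A/ΔP_B = 3471/8122 = 0.427.

ΔP_A/ΔP_B ≈ 0.427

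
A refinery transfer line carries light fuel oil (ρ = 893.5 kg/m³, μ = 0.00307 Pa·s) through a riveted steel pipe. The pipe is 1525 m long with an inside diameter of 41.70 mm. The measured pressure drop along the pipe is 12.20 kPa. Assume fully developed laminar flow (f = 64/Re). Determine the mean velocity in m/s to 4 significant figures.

For laminar flow, f = 64/Re with Re = ρVD/μ, so Darcy-Weisbach reduces to ΔP = 32μLV/D². Solving for V: V = ΔP·D²/(32μL) = 1.22e+04·(0.0417)²/(32·0.00307·1525) = 0.1416 m/s.
Check: Re = ρVD/μ = 893.5·0.1416·0.0417/0.00307 = 1719 < 2300, so the laminar assumption holds.

V ≈ 0.1416 m/s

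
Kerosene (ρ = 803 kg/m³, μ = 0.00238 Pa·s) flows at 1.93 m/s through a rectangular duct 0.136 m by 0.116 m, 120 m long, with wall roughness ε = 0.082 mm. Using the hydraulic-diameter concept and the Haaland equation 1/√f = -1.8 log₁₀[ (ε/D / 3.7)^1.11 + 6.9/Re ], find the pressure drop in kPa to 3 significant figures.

Hydraulic diameter D_h = 4A/P = 4·(0.136·0.116)/(2·(0.136+0.116)) = 0.0631/0.504 = 0.1252 m.
Re = ρVD_h/μ = 803·1.93·0.1252/0.00238 = 8.153e+04.
ε/D_h = 8.2e-05/0.1252 = 0.000655; Haaland gives 1/√f = -1.8 log₁₀[6.84e-05+8.46e-05] = 6.867, so f = 0.0212.
ΔP = f(L/D_h)(ρV²/2) = 0.0212·120/0.1252·1496 = 3.039e+04 Pa.
ΔP = 30.4 kPa.

ΔP ≈ 30.4 kPa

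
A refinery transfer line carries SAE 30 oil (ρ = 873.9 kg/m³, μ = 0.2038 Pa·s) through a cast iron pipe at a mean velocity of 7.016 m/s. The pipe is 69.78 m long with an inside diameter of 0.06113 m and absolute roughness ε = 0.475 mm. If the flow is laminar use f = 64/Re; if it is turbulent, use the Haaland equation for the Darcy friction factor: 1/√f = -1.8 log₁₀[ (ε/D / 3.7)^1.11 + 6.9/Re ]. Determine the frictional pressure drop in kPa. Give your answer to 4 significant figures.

Reynolds number Re = ρVD/μ = 873.9 · 7.016 · 0.06113 / 0.204 = 1839.
Re < 2300 → laminar flow, so f = 64/Re = 64/1839 = 0.0348 (the turbulent correlation is not needed).
Darcy-Weisbach: ΔP = f(L/D)(ρV²/2) = 0.0348·(69.78/0.06113)·(873.9·7.016²/2) = 0.0348·1142·2.151e+04 = 8.544e+05 Pa.
ΔP = 8.544e+05 Pa = 854.4 kPa.

ΔP ≈ 854.4 kPa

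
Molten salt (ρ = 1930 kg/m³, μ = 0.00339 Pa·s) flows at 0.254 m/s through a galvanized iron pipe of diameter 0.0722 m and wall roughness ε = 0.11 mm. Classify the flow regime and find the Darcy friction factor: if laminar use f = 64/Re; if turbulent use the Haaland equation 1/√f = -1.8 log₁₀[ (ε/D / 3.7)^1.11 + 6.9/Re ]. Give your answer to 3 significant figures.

Re = ρVD/μ = 1930·0.254·0.0722/0.00339 = 1.044e+04.
Re > 4000 → turbulent. ε/D = 0.00011/0.0722 = 0.00152; Haaland: 1/√f = -1.8 log₁₀[0.000175 + 0.000661] = 5.54, so f = 0.03258.

f ≈ 0.0326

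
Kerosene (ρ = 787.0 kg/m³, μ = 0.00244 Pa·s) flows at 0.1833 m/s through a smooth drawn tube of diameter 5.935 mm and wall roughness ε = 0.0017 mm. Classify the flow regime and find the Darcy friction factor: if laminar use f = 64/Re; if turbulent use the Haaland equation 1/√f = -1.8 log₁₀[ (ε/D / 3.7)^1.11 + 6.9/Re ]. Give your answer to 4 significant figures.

Re = ρVD/μ = 787·0.1833·0.005935/0.00244 = 350.9.
Re < 2300 → laminar, so f = 64/Re = 0.1824 (roughness is irrelevant in laminar flow).

f ≈ 0.1824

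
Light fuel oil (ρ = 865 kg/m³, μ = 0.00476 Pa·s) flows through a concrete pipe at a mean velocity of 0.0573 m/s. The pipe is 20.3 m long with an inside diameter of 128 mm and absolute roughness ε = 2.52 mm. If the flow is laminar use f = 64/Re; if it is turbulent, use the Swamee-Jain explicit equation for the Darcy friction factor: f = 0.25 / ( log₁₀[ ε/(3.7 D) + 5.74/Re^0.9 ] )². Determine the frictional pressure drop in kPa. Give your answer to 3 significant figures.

ΔP ≈ 0.0108 kPa

Reynolds number Re = ρVD/μ = 865 · 0.0573 · 0.128 / 0.00476 = 1333.
Re < 2300 → laminar flow, so f = 64/Re = 64/1333 = 0.04802 (the turbulent correlation is not needed).
Darcy-Weisbach: ΔP = f(L/D)(ρV²/2) = 0.04802·(20.3/0.128)·(865·0.0573²/2) = 0.04802·158.6·1.42 = 10.81 Pa.
ΔP = 10.81 Pa = 0.0108 kPa.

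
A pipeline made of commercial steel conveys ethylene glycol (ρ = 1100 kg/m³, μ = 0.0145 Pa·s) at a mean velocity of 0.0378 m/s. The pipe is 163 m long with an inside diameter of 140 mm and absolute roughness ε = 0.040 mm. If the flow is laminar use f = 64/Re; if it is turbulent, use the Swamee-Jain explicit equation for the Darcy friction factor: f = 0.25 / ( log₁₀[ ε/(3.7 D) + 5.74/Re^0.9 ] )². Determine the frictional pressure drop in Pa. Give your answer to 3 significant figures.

Reynolds number Re = ρVD/μ = 1100 · 0.0378 · 0.14 / 0.0145 = 401.5.
Re < 2300 → laminar flow, so f = 64/Re = 64/401.5 = 0.1594 (the turbulent correlation is not needed).
Darcy-Weisbach: ΔP = f(L/D)(ρV²/2) = 0.1594·(163/0.14)·(1100·0.0378²/2) = 0.1594·1164·0.7859 = 145.9 Pa.

ΔP ≈ 146 Pa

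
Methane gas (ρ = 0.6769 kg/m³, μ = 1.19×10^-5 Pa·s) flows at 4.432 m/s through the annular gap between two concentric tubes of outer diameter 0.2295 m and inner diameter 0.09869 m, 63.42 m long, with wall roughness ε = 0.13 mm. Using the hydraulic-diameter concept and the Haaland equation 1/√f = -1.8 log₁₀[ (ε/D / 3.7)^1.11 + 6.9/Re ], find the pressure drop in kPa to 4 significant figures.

Hydraulic diameter D_h = 4A/P = D_o - D_i = 0.2295 - 0.09869 = 0.1308 m.
Re = ρVD_h/μ = 0.6769·4.432·0.1308/1.19e-05 = 3.298e+04.
ε/D_h = 0.00013/0.1308 = 0.000994; Haaland gives 1/√f = -1.8 log₁₀[0.000109+0.000209] = 6.296, so f = 0.02523.
ΔP = f(L/D_h)(ρV²/2) = 0.02523·63.42/0.1308·6.648 = 81.32 Pa.
ΔP = 0.08132 kPa.

ΔP ≈ 0.08132 kPa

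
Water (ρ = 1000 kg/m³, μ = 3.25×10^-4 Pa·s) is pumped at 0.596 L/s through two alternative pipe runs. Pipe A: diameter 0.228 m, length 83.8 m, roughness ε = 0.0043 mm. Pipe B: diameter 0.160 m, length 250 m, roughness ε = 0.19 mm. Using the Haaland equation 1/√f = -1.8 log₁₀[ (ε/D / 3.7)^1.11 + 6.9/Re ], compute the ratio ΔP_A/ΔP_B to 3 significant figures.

Pipe A: V = Q/A = 0.000596/0.04083 = 0.0146 m/s; Re = 1.024e+04; ε/D = 1.89e-05; Haaland → f = 0.0307; ΔP_A = f(L/D)(ρV²/2) = 1.202 Pa.
Pipe B: V = Q/A = 0.000596/0.02011 = 0.02964 m/s; Re = 1.459e+04; ε/D = 0.00119; Haaland → f = 0.0298; ΔP_B = f(L/D)(ρV²/2) = 20.46 Pa.
ΔP_A/ΔP_B = 1.202/20.46 = 0.0588.

ΔP_A/ΔP_B ≈ 0.0588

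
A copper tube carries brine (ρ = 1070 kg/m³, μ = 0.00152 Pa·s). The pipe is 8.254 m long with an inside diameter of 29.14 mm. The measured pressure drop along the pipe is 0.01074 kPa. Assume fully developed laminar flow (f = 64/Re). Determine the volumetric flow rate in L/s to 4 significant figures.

For laminar flow, f = 64/Re with Re = ρVD/μ, so Darcy-Weisbach reduces to ΔP = 32μLV/D². Solving for V: V = ΔP·D²/(32μL) = 10.74·(0.02914)²/(32·0.00152·8.254) = 0.02272 m/s.
Check: Re = ρVD/μ = 1070·0.02272·0.02914/0.00152 = 466 < 2300, so the laminar assumption holds.
Q = V·A = 0.02272·(π/4·0.02914²) = 1.515e-05 m³/s = 0.01515 L/s.

Q ≈ 0.01515 L/s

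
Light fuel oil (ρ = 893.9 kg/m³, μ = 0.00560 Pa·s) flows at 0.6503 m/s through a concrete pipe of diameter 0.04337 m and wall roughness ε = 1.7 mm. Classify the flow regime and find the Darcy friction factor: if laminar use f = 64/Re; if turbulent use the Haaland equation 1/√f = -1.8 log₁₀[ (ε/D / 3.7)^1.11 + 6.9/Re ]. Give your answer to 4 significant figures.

Re = ρVD/μ = 893.9·0.6503·0.04337/0.0056 = 4502.
Re > 4000 → turbulent. ε/D = 0.0017/0.04337 = 0.0392; Haaland: 1/√f = -1.8 log₁₀[0.00642 + 0.00153] = 3.779, so f = 0.07004.

f ≈ 0.07004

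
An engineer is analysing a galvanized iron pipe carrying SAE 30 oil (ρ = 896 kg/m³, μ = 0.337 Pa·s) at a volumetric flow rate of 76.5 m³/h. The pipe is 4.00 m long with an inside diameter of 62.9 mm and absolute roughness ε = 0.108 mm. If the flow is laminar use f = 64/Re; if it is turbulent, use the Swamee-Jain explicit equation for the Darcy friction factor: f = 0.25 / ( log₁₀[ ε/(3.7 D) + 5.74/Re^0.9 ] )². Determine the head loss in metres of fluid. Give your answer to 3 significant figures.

h_f ≈ 8.48 m

Q = 76.5 m³/h = 76.5/3600 = 0.02125 m³/s.
Cross-sectional area A = πD²/4 = π(0.0629)²/4 = 0.003107 m²; mean velocity V = Q/A = 0.02125/0.003107 = 6.839 m/s.
Reynolds number Re = ρVD/μ = 896 · 6.839 · 0.0629 / 0.337 = 1144.
Re < 2300 → laminar flow, so f = 64/Re = 64/1144 = 0.05596 (the turbulent correlation is not needed).
Darcy-Weisbach: ΔP = f(L/D)(ρV²/2) = 0.05596·(4/0.0629)·(896·6.839²/2) = 0.05596·63.59·2.095e+04 = 7.456e+04 Pa.
Head loss h_f = ΔP/(ρg) = 7.456e+04/(896·9.81) = 8.48 m.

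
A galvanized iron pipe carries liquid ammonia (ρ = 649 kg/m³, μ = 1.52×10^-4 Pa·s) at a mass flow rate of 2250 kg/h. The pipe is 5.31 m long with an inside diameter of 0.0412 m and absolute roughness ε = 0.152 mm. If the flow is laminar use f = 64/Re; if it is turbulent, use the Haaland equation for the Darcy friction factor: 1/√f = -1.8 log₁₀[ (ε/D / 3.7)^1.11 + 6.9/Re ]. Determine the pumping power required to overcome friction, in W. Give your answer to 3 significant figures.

ṁ = 2250 kg/h = 2250/3600 = 0.625 kg/s.
A = πD²/4 = π(0.0412)²/4 = 0.001333 m²; mean velocity V = ṁ/(ρA) = 0.625/(649 · 0.001333) = 0.7224 m/s.
Reynolds number Re = ρVD/μ = 649 · 0.7224 · 0.0412 / 0.000152 = 1.271e+05.
Re > 4000 → turbulent. Relative roughness ε/D = 0.000152/0.0412 = 0.00369. Haaland: 1/√f = -1.8 log₁₀[(0.00369/3.7)^1.11 + 6.9/1.271e+05] = -1.8 log₁₀[0.000466 + 5.43e-05] = 5.91, so f = 0.02863.
Darcy-Weisbach: ΔP = f(L/D)(ρV²/2) = 0.02863·(5.31/0.0412)·(649·0.7224²/2) = 0.02863·128.9·169.3 = 624.7 Pa.
Q = ṁ/ρ = 0.625/649 = 0.000963 m³/s.
Pumping power P = QΔP = 0.000963·624.7 = 0.6016 W = 0.602 W.

P ≈ 0.602 W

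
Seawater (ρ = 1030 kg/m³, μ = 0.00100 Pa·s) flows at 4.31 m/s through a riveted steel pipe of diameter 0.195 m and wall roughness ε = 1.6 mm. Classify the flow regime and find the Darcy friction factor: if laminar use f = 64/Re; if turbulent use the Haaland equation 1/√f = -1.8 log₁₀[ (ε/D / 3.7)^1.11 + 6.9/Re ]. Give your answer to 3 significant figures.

f ≈ 0.0356

Re = ρVD/μ = 1030·4.31·0.195/0.001 = 8.657e+05.
Re > 4000 → turbulent. ε/D = 0.0016/0.195 = 0.00821; Haaland: 1/√f = -1.8 log₁₀[0.00113 + 7.97e-06] = 5.297, so f = 0.03563.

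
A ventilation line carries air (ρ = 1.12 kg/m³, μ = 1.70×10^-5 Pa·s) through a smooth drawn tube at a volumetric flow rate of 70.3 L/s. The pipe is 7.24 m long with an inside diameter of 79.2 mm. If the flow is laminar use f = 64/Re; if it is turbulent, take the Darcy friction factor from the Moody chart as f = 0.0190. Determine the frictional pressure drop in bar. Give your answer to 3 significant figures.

Q = 70.3 L/s = 70.3/1000 = 0.0703 m³/s.
Cross-sectional area A = πD²/4 = π(0.0792)²/4 = 0.004927 m²; mean velocity V = Q/A = 0.0703/0.004927 = 14.27 m/s.
Reynolds number Re = ρVD/μ = 1.12 · 14.27 · 0.0792 / 1.7e-05 = 7.446e+04.
Re > 4000 → turbulent; use the Moody-chart value f = 0.0190.
Darcy-Weisbach: ΔP = f(L/D)(ρV²/2) = 0.019·(7.24/0.0792)·(1.12·14.27²/2) = 0.019·91.41·114 = 198.1 Pa.
ΔP = 198.1 Pa = 0.00198 bar.

ΔP ≈ 0.00198 bar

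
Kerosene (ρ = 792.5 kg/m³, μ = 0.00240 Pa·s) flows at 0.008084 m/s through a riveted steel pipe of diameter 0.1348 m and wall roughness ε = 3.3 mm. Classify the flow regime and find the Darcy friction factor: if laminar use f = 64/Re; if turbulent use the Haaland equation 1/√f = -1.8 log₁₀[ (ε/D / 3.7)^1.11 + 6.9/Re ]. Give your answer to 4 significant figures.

Re = ρVD/μ = 792.5·0.008084·0.1348/0.0024 = 359.8.
Re < 2300 → laminar, so f = 64/Re = 0.1779 (roughness is irrelevant in laminar flow).

f ≈ 0.1779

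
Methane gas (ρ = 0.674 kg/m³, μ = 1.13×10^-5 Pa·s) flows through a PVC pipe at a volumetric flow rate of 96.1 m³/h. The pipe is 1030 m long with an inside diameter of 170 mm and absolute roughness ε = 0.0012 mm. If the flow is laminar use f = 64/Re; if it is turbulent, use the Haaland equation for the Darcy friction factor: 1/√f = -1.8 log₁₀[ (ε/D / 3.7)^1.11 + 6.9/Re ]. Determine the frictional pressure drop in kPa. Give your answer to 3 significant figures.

Q = 96.1 m³/h = 96.1/3600 = 0.02669 m³/s.
Cross-sectional area A = πD²/4 = π(0.17)²/4 = 0.0227 m²; mean velocity V = Q/A = 0.02669/0.0227 = 1.176 m/s.
Reynolds number Re = ρVD/μ = 0.674 · 1.176 · 0.17 / 1.13e-05 = 1.193e+04.
Re > 4000 → turbulent. Relative roughness ε/D = 1.2e-06/0.17 = 7.06e-06. Haaland: 1/√f = -1.8 log₁₀[(7.06e-06/3.7)^1.11 + 6.9/1.193e+04] = -1.8 log₁₀[4.48e-07 + 0.000579] = 5.827, so f = 0.02945.
Darcy-Weisbach: ΔP = f(L/D)(ρV²/2) = 0.02945·(1030/0.17)·(0.674·1.176²/2) = 0.02945·6059·0.4661 = 83.17 Pa.
ΔP = 83.17 Pa = 0.0832 kPa.

ΔP ≈ 0.0832 kPa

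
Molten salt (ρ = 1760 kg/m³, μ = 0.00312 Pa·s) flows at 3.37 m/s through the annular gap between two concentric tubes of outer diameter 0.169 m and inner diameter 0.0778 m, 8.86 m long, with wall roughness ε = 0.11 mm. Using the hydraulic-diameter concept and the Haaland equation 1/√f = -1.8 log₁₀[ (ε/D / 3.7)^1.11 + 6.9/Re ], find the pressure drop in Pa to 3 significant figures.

Hydraulic diameter D_h = 4A/P = D_o - D_i = 0.169 - 0.0778 = 0.0912 m.
Re = ρVD_h/μ = 1760·3.37·0.0912/0.00312 = 1.734e+05.
ε/D_h = 0.00011/0.0912 = 0.00121; Haaland gives 1/√f = -1.8 log₁₀[0.000135+3.98e-05] = 6.764, so f = 0.02185.
ΔP = f(L/D_h)(ρV²/2) = 0.02185·8.86/0.0912·9994 = 2.122e+04 Pa.

ΔP ≈ 21200 Pa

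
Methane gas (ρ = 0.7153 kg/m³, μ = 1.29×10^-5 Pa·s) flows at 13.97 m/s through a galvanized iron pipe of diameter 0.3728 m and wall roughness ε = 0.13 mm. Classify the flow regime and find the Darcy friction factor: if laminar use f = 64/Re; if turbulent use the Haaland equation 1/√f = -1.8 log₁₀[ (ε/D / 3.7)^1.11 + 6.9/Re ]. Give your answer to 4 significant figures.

Re = ρVD/μ = 0.7153·13.97·0.3728/1.29e-05 = 2.888e+05.
Re > 4000 → turbulent. ε/D = 0.00013/0.3728 = 0.000349; Haaland: 1/√f = -1.8 log₁₀[3.4e-05 + 2.39e-05] = 7.627, so f = 0.01719.

f ≈ 0.01719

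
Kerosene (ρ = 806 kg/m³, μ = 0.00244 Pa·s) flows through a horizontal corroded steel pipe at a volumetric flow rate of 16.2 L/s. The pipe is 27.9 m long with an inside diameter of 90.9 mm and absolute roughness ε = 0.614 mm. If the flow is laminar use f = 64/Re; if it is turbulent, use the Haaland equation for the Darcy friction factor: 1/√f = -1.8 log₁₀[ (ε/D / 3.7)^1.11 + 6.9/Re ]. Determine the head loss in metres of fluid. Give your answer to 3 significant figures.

Q = 16.2 L/s = 16.2/1000 = 0.0162 m³/s.
Cross-sectional area A = πD²/4 = π(0.0909)²/4 = 0.00649 m²; mean velocity V = Q/A = 0.0162/0.00649 = 2.496 m/s.
Reynolds number Re = ρVD/μ = 806 · 2.496 · 0.0909 / 0.00244 = 7.496e+04.
Re > 4000 → turbulent. Relative roughness ε/D = 0.000614/0.0909 = 0.00675. Haaland: 1/√f = -1.8 log₁₀[(0.00675/3.7)^1.11 + 6.9/7.496e+04] = -1.8 log₁₀[0.000912 + 9.21e-05] = 5.397, so f = 0.03434.
Darcy-Weisbach: ΔP = f(L/D)(ρV²/2) = 0.03434·(27.9/0.0909)·(806·2.496²/2) = 0.03434·306.9·2511 = 2.647e+04 Pa.
Head loss h_f = ΔP/(ρg) = 2.647e+04/(806·9.81) = 3.35 m.

h_f ≈ 3.35 m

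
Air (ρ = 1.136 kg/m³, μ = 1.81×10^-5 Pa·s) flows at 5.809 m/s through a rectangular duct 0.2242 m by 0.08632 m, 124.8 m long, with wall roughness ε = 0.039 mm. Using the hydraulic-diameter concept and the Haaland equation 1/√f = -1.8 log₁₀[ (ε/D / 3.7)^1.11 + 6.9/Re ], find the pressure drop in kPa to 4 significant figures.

ΔP ≈ 0.4234 kPa

Hydraulic diameter D_h = 4A/P = 4·(0.2242·0.08632)/(2·(0.2242+0.08632)) = 0.07741/0.621 = 0.1246 m.
Re = ρVD_h/μ = 1.136·5.809·0.1246/1.81e-05 = 4.545e+04.
ε/D_h = 3.9e-05/0.1246 = 0.000313; Haaland gives 1/√f = -1.8 log₁₀[3.01e-05+0.000152] = 6.732, so f = 0.02207.
ΔP = f(L/D_h)(ρV²/2) = 0.02207·124.8/0.1246·19.17 = 423.4 Pa.
ΔP = 0.4234 kPa.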